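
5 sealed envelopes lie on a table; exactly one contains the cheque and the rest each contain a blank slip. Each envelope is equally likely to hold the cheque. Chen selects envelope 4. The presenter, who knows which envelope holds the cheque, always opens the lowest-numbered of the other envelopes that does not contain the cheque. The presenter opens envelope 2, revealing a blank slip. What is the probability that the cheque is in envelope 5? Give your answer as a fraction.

Consider each possible location of the cheque in turn.
If it is in envelope 1 (prior 1/5): envelope 2 is the lowest-numbered option available, probability 1; weight (1/5)·1 = 1/5.
If it is in envelope 2 (prior 1/5): the presenter opened envelope 2, so this case is ruled out; weight (1/5)·0 = 0.
If it is in any of envelopes 3, 4, and 5 (prior 1/5 each): the presenter would have opened envelope 1 instead, probability 0; weight (1/5)·0 = 0 each.
The weights sum to 1/5.
So P(the cheque in envelope 5 | the presenter opened envelope 2) = 0 / (1/5) = 0.

0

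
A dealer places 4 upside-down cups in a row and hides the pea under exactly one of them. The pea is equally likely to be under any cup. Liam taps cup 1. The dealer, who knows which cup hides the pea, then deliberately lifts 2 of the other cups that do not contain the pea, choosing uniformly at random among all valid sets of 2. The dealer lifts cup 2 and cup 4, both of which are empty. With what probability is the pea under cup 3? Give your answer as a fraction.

Condition on the true location of the pea.
If it is under cup 1 (prior 1/4): the dealer has 3 equally likely choices, so probability 1/3; weight (1/4)·(1/3) = 1/12.
If it is under either of cups 2 and 4 (prior 1/4 each): that cup was opened and seen not to hold the prize — ruled out; weight (1/4)·0 = 0 each.
If it is under cup 3 (prior 1/4): the dealer has no choice, probability 1; weight (1/4)·1 = 1/4.
The weights sum to 1/3.
So P(the pea under cup 3 | the dealer opened cup 2 and cup 4) = (1/4) / (1/3) = 3/4.

3/4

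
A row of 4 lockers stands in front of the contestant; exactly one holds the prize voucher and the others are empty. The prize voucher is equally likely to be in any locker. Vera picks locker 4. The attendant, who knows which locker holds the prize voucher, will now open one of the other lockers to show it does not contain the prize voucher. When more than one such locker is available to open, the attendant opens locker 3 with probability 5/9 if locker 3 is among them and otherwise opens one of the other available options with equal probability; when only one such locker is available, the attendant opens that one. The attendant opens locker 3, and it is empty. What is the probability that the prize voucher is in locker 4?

1/3

Condition on the true location of the prize voucher.
If it is in any of lockers 1, 2, and 4 (prior 1/4 each): locker 3 is available, opened with probability 5/9; weight (1/4)·(5/9) = 5/36 each.
If it is in locker 3 (prior 1/4): the attendant opened locker 3, so this case is ruled out; weight (1/4)·0 = 0.
The weights sum to 5/12.
So P(the prize voucher in locker 4 | the attendant opened locker 3) = (5/36) / (5/12) = 1/3.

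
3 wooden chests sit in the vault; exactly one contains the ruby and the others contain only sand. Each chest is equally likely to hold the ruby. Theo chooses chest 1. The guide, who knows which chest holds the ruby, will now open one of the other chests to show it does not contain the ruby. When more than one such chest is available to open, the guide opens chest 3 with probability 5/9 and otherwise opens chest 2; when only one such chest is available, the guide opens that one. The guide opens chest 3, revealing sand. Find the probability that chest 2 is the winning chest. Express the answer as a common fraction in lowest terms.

Condition on the true location of the ruby.
If it is in chest 1 (prior 1/3): chest 3 is available, opened with probability 5/9; weight (1/3)·(5/9) = 5/27.
If it is in chest 2 (prior 1/3): only chest 3 is available, probability 1; weight (1/3)·1 = 1/3.
If it is in chest 3 (prior 1/3): the guide opened chest 3, so this case is ruled out; weight (1/3)·0 = 0.
The weights sum to 14/27.
So P(the ruby in chest 2 | the guide opened chest 3) = (1/3) / (14/27) = 9/14.

9/14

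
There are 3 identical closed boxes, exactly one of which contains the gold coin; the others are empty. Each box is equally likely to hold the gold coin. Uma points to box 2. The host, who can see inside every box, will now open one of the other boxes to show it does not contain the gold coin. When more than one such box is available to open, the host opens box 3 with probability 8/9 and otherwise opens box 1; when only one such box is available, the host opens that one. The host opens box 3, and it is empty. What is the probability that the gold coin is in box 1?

9/17

Condition on the true location of the gold coin.
If it is in box 1 (prior 1/3): only box 3 is available, probability 1; weight (1/3)·1 = 1/3.
If it is in box 2 (prior 1/3): box 3 is available, opened with probability 8/9; weight (1/3)·(8/9) = 8/27.
If it is in box 3 (prior 1/3): the host opened box 3, so this case is ruled out; weight (1/3)·0 = 0.
The weights sum to 17/27.
So P(the gold coin in box 1 | the host opened box 3) = (1/3) / (17/27) = 9/17.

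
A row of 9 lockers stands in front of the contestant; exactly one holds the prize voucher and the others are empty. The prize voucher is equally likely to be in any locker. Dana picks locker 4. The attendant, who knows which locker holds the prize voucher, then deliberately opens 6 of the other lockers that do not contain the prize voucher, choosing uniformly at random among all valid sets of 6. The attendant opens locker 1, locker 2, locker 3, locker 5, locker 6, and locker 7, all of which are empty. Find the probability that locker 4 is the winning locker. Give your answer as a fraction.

1/9

Condition on the true location of the prize voucher.
If it is in any of lockers 1, 2, 3, 5, 6, and 7 (prior 1/9 each): that locker was opened and seen not to hold the prize — ruled out; weight (1/9)·0 = 0 each.
If it is in locker 4 (prior 1/9): the attendant has 28 equally likely choices, so probability 1/28; weight (1/9)·(1/28) = 1/252.
If it is in either of lockers 8 and 9 (prior 1/9 each): the attendant has 7 equally likely choices, so probability 1/7; weight (1/9)·(1/7) = 1/63 each.
The weights sum to 1/28.
So P(the prize voucher in locker 4 | the attendant opened locker 1, locker 2, locker 3, locker 5, locker 6, and locker 7) = (1/252) / (1/28) = 1/9.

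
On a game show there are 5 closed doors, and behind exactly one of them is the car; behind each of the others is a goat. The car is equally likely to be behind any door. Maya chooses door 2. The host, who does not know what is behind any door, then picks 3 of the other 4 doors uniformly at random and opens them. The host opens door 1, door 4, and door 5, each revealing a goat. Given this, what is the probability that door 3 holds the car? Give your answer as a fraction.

1/2

Because the host chose which doors to open without knowing where the car is, the choice is independent of the prize location. Learning that none of the 3 opened doors holds the car simply rules out those 3 locations and leaves the remaining 2 doors still equally likely by symmetry.
So P(the car behind door 3) = 1/2.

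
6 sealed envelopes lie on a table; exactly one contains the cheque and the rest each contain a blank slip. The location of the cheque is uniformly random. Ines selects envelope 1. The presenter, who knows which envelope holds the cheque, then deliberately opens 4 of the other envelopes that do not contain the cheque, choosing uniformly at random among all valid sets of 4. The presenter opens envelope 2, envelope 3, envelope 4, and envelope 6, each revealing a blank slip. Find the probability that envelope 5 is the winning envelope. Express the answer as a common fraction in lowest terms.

5/6

Apply Bayes' rule, conditioning on where the cheque actually is.
If it is in envelope 1 (prior 1/6): the presenter has 5 equally likely choices, so probability 1/5; weight (1/6)·(1/5) = 1/30.
If it is in any of envelopes 2, 3, 4, and 6 (prior 1/6 each): that envelope was opened and seen not to hold the prize — ruled out; weight (1/6)·0 = 0 each.
If it is in envelope 5 (prior 1/6): the presenter has no choice, probability 1; weight (1/6)·1 = 1/6.
The weights sum to 1/5.
So P(the cheque in envelope 5 | the presenter opened envelope 2, envelope 3, envelope 4, and envelope 6) = (1/6) / (1/5) = 5/6.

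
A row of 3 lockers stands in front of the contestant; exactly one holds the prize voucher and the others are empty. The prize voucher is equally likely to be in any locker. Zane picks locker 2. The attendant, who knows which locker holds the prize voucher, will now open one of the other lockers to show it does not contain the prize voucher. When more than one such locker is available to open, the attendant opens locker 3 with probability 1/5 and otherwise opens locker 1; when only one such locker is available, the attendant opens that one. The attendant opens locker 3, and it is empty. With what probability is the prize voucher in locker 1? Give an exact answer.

Apply Bayes' rule, conditioning on where the prize voucher actually is.
If it is in locker 1 (prior 1/3): only locker 3 is available, probability 1; weight (1/3)·1 = 1/3.
If it is in locker 2 (prior 1/3): locker 3 is available, opened with probability 1/5; weight (1/3)·(1/5) = 1/15.
If it is in locker 3 (prior 1/3): the attendant opened locker 3, so this case is ruled out; weight (1/3)·0 = 0.
The weights sum to 2/5.
So P(the prize voucher in locker 1 | the attendant opened locker 3) = (1/3) / (2/5) = 5/6.

5/6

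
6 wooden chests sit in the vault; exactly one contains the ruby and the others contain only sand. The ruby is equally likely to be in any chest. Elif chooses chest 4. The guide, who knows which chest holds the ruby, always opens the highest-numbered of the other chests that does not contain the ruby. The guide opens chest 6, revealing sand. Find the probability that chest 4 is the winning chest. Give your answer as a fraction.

Condition on the true location of the ruby.
If it is in any of chests 1, 2, 3, 4, and 5 (prior 1/6 each): chest 6 is the highest-numbered option available, probability 1; weight (1/6)·1 = 1/6 each.
If it is in chest 6 (prior 1/6): the guide opened chest 6, so this case is ruled out; weight (1/6)·0 = 0.
The weights sum to 5/6.
So P(the ruby in chest 4 | the guide opened chest 6) = (1/6) / (5/6) = 1/5.

1/5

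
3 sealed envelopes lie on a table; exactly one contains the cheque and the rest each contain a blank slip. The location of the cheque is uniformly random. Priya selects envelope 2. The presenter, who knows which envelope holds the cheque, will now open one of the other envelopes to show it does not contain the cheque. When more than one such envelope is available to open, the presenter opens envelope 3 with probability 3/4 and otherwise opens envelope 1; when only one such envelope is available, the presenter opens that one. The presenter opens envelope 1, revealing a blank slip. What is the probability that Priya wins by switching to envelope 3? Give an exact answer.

Condition on the true location of the cheque.
If it is in envelope 1 (prior 1/3): the presenter opened envelope 1, so this case is ruled out; weight (1/3)·0 = 0.
If it is in envelope 2 (prior 1/3): envelope 3 is available but not opened, probability 1/4; weight (1/3)·(1/4) = 1/12.
If it is in envelope 3 (prior 1/3): only envelope 1 is available, probability 1; weight (1/3)·1 = 1/3.
The weights sum to 5/12.
So P(the cheque in envelope 3 | the presenter opened envelope 1) = (1/3) / (5/12) = 4/5.

4/5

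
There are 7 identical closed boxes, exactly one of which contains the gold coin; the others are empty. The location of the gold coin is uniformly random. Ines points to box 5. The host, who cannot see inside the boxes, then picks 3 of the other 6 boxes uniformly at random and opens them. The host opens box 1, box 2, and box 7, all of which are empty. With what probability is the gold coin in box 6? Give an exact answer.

1/4

Consider each possible location of the gold coin in turn.
If it is in any of boxes 1, 2, and 7 (prior 1/7 each): that box was opened and seen not to hold the prize — ruled out; weight (1/7)·0 = 0 each.
If it is in any of boxes 3, 4, 5, and 6 (prior 1/7 each): the host picks exactly this set with probability 1/20 regardless, and none is the prize; weight (1/7)·(1/20) = 1/140 each.
The weights sum to 1/35.
So P(the gold coin in box 6 | the host opened box 1, box 2, and box 7) = (1/140) / (1/35) = 1/4.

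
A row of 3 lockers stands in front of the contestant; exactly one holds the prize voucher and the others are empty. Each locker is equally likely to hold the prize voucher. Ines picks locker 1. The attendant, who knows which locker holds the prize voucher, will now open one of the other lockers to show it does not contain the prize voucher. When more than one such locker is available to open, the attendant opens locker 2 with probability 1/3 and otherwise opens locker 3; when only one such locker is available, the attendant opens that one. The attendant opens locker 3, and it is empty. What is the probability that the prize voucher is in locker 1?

2/5

Consider each possible location of the prize voucher in turn.
If it is in locker 1 (prior 1/3): locker 2 is available but not opened, probability 2/3; weight (1/3)·(2/3) = 2/9.
If it is in locker 2 (prior 1/3): only locker 3 is available, probability 1; weight (1/3)·1 = 1/3.
If it is in locker 3 (prior 1/3): the attendant opened locker 3, so this case is ruled out; weight (1/3)·0 = 0.
The weights sum to 5/9.
So P(the prize voucher in locker 1 | the attendant opened locker 3) = (2/9) / (5/9) = 2/5.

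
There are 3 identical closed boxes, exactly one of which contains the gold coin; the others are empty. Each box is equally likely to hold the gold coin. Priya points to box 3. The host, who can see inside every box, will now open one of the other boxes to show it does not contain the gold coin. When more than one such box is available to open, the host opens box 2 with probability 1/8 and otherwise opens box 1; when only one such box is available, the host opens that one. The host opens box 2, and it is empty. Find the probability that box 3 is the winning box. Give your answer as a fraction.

1/9

Consider each possible location of the gold coin in turn.
If it is in box 1 (prior 1/3): only box 2 is available, probability 1; weight (1/3)·1 = 1/3.
If it is in box 2 (prior 1/3): the host opened box 2, so this case is ruled out; weight (1/3)·0 = 0.
If it is in box 3 (prior 1/3): box 2 is available, opened with probability 1/8; weight (1/3)·(1/8) = 1/24.
The weights sum to 3/8.
So P(the gold coin in box 3 | the host opened box 2) = (1/24) / (3/8) = 1/9.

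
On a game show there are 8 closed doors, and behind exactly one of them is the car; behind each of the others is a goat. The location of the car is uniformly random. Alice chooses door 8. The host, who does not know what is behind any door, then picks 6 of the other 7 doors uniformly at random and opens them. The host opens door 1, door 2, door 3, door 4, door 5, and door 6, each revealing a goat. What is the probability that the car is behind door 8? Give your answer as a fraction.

1/2

Because the host chose which doors to open without knowing where the car is, the choice is independent of the prize location. Learning that none of the 6 opened doors holds the car simply rules out those 6 locations and leaves the remaining 2 doors still equally likely by symmetry.
So P(the car behind door 8) = 1/2.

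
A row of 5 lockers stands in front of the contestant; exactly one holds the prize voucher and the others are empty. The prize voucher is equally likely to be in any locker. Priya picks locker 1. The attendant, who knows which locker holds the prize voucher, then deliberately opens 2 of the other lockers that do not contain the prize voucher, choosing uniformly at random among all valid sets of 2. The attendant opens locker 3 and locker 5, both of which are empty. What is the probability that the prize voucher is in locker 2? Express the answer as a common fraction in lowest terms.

2/5

Condition on the true location of the prize voucher.
If it is in locker 1 (prior 1/5): the attendant has 6 equally likely choices, so probability 1/6; weight (1/5)·(1/6) = 1/30.
If it is in either of lockers 2 and 4 (prior 1/5 each): the attendant has 3 equally likely choices, so probability 1/3; weight (1/5)·(1/3) = 1/15 each.
If it is in either of lockers 3 and 5 (prior 1/5 each): that locker was opened and seen not to hold the prize — ruled out; weight (1/5)·0 = 0 each.
The weights sum to 1/6.
So P(the prize voucher in locker 2 | the attendant opened locker 3 and locker 5) = (1/15) / (1/6) = 2/5.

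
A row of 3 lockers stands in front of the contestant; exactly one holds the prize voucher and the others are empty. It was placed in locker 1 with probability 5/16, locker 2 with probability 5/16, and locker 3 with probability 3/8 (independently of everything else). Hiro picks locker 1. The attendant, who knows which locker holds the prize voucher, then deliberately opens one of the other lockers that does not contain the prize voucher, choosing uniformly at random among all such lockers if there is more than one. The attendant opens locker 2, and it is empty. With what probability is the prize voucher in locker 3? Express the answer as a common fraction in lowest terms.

Apply Bayes' rule, conditioning on where the prize voucher actually is.
If it is in locker 1 (prior 5/16): the attendant has 2 equally likely choices, so probability 1/2; weight (5/16)·(1/2) = 5/32.
If it is in locker 2 (prior 5/16): the attendant opened locker 2, so this case is ruled out; weight (5/16)·0 = 0.
If it is in locker 3 (prior 3/8): the attendant has no choice, probability 1; weight (3/8)·1 = 3/8.
The weights sum to 17/32.
So P(the prize voucher in locker 3 | the attendant opened locker 2) = (3/8) / (17/32) = 12/17.

12/17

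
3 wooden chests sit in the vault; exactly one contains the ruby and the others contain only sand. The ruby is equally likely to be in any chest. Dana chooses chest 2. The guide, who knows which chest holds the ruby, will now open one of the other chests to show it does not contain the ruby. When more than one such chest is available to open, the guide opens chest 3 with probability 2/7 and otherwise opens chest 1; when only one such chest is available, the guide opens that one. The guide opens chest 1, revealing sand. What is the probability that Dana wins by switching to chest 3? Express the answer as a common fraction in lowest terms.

Apply Bayes' rule, conditioning on where the ruby actually is.
If it is in chest 1 (prior 1/3): the guide opened chest 1, so this case is ruled out; weight (1/3)·0 = 0.
If it is in chest 2 (prior 1/3): chest 3 is available but not opened, probability 5/7; weight (1/3)·(5/7) = 5/21.
If it is in chest 3 (prior 1/3): only chest 1 is available, probability 1; weight (1/3)·1 = 1/3.
The weights sum to 4/7.
So P(the ruby in chest 3 | the guide opened chest 1) = (1/3) / (4/7) = 7/12.

7/12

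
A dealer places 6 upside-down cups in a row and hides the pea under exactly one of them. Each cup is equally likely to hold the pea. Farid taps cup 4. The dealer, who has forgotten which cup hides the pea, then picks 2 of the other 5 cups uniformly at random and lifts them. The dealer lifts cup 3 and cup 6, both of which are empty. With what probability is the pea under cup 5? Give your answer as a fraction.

1/4

Because the dealer chose which cups to lift without knowing where the pea is, the choice is independent of the prize location. Learning that none of the 2 opened cups holds the pea simply rules out those 2 locations and leaves the remaining 4 cups still equally likely by symmetry.
So P(the pea under cup 5) = 1/4.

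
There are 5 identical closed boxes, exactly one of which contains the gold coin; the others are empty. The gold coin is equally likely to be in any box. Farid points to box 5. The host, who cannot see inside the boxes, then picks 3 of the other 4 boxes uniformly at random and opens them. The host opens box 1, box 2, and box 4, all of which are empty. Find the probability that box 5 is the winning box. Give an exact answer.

1/2

Because the host chose which boxes to open without knowing where the gold coin is, the choice is independent of the prize location. Learning that none of the 3 opened boxes holds the gold coin simply rules out those 3 locations and leaves the remaining 2 boxes still equally likely by symmetry.
So P(the gold coin in box 5) = 1/2.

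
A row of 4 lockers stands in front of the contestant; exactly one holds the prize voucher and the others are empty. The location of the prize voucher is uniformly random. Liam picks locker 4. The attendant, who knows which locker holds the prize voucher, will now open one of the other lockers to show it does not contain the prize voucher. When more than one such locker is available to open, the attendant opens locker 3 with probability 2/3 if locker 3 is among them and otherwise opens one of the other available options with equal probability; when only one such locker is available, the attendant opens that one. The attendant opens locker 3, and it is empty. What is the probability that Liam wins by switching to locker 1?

1/3

Apply Bayes' rule, conditioning on where the prize voucher actually is.
If it is in any of lockers 1, 2, and 4 (prior 1/4 each): locker 3 is available, opened with probability 2/3; weight (1/4)·(2/3) = 1/6 each.
If it is in locker 3 (prior 1/4): the attendant opened locker 3, so this case is ruled out; weight (1/4)·0 = 0.
The weights sum to 1/2.
So P(the prize voucher in locker 1 | the attendant opened locker 3) = (1/6) / (1/2) = 1/3.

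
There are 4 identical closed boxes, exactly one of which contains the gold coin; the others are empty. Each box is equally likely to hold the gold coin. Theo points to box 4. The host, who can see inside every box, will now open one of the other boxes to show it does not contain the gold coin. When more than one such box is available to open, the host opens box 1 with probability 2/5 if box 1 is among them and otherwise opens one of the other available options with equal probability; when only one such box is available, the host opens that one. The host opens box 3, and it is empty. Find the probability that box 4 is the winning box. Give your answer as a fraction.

3/14

Apply Bayes' rule, conditioning on where the gold coin actually is.
If it is in box 1 (prior 1/4): box 1 holds the prize so is unavailable; the host chooses uniformly among the 2 others, probability 1/2; weight (1/4)·(1/2) = 1/8.
If it is in box 2 (prior 1/4): box 1 is available but not opened, probability 3/5; weight (1/4)·(3/5) = 3/20.
If it is in box 3 (prior 1/4): the host opened box 3, so this case is ruled out; weight (1/4)·0 = 0.
If it is in box 4 (prior 1/4): box 1 is available but not opened; box 3 gets probability (1 − 2/5)/2 = 3/10; weight (1/4)·(3/10) = 3/40.
The weights sum to 7/20.
So P(the gold coin in box 4 | the host opened box 3) = (3/40) / (7/20) = 3/14.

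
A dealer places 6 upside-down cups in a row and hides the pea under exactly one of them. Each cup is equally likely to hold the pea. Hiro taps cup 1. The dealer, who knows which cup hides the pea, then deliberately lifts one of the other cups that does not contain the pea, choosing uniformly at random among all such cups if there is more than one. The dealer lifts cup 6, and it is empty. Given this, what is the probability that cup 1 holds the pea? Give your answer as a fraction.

1/6

Consider each possible location of the pea in turn.
If it is under cup 1 (prior 1/6): the dealer has 5 equally likely choices, so probability 1/5; weight (1/6)·(1/5) = 1/30.
If it is under any of cups 2, 3, 4, and 5 (prior 1/6 each): the dealer has 4 equally likely choices, so probability 1/4; weight (1/6)·(1/4) = 1/24 each.
If it is under cup 6 (prior 1/6): the dealer opened cup 6, so this case is ruled out; weight (1/6)·0 = 0.
The weights sum to 1/5.
So P(the pea under cup 1 | the dealer opened cup 6) = (1/30) / (1/5) = 1/6.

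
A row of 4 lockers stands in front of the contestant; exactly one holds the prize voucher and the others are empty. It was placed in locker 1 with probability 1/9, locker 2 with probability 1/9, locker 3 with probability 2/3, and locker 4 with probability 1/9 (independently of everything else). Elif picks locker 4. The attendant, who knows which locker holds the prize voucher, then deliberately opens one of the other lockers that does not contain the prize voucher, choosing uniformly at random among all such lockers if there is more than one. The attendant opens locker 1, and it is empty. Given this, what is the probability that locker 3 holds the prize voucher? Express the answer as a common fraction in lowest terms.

Consider each possible location of the prize voucher in turn.
If it is in locker 1 (prior 1/9): the attendant opened locker 1, so this case is ruled out; weight (1/9)·0 = 0.
If it is in locker 2 (prior 1/9): the attendant has 2 equally likely choices, so probability 1/2; weight (1/9)·(1/2) = 1/18.
If it is in locker 3 (prior 2/3): the attendant has 2 equally likely choices, so probability 1/2; weight (2/3)·(1/2) = 1/3.
If it is in locker 4 (prior 1/9): the attendant has 3 equally likely choices, so probability 1/3; weight (1/9)·(1/3) = 1/27.
The weights sum to 23/54.
So P(the prize voucher in locker 3 | the attendant opened locker 1) = (1/3) / (23/54) = 18/23.

18/23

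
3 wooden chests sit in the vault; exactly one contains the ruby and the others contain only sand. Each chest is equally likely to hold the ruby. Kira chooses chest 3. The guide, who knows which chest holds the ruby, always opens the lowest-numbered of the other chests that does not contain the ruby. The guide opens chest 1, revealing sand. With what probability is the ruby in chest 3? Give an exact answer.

Consider each possible location of the ruby in turn.
If it is in chest 1 (prior 1/3): the guide opened chest 1, so this case is ruled out; weight (1/3)·0 = 0.
If it is in either of chests 2 and 3 (prior 1/3 each): chest 1 is the lowest-numbered option available, probability 1; weight (1/3)·1 = 1/3 each.
The weights sum to 2/3.
So P(the ruby in chest 3 | the guide opened chest 1) = (1/3) / (2/3) = 1/2.

1/2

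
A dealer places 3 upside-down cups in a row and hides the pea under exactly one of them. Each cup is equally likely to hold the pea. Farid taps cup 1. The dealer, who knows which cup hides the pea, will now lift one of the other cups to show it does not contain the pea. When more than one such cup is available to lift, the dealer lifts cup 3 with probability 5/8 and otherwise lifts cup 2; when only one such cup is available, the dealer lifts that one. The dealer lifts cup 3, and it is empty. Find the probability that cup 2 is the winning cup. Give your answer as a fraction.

Consider each possible location of the pea in turn.
If it is under cup 1 (prior 1/3): cup 3 is available, opened with probability 5/8; weight (1/3)·(5/8) = 5/24.
If it is under cup 2 (prior 1/3): only cup 3 is available, probability 1; weight (1/3)·1 = 1/3.
If it is under cup 3 (prior 1/3): the dealer opened cup 3, so this case is ruled out; weight (1/3)·0 = 0.
The weights sum to 13/24.
So P(the pea under cup 2 | the dealer opened cup 3) = (1/3) / (13/24) = 8/13.

8/13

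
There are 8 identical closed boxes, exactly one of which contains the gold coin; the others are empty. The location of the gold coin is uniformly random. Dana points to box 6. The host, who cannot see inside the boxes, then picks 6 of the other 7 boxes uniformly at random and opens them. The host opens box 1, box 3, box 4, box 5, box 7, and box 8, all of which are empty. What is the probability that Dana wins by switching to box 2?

1/2

Because the host chose which boxes to open without knowing where the gold coin is, the choice is independent of the prize location. Learning that none of the 6 opened boxes holds the gold coin simply rules out those 6 locations and leaves the remaining 2 boxes still equally likely by symmetry.
So P(the gold coin in box 2) = 1/2.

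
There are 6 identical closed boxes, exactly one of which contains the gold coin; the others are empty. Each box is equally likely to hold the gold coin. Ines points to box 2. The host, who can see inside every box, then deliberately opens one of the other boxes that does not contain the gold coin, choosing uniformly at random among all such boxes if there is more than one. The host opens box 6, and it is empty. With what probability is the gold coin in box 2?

Condition on the true location of the gold coin.
If it is in any of boxes 1, 3, 4, and 5 (prior 1/6 each): the host has 4 equally likely choices, so probability 1/4; weight (1/6)·(1/4) = 1/24 each.
If it is in box 2 (prior 1/6): the host has 5 equally likely choices, so probability 1/5; weight (1/6)·(1/5) = 1/30.
If it is in box 6 (prior 1/6): the host opened box 6, so this case is ruled out; weight (1/6)·0 = 0.
The weights sum to 1/5.
So P(the gold coin in box 2 | the host opened box 6) = (1/30) / (1/5) = 1/6.

1/6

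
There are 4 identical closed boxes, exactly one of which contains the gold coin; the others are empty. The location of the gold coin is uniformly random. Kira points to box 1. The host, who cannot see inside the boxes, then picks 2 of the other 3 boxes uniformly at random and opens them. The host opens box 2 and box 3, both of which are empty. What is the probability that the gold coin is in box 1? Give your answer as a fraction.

1/2

Consider each possible location of the gold coin in turn.
If it is in either of boxes 1 and 4 (prior 1/4 each): the host picks exactly this set with probability 1/3 regardless, and none is the prize; weight (1/4)·(1/3) = 1/12 each.
If it is in either of boxes 2 and 3 (prior 1/4 each): that box was opened and seen not to hold the prize — ruled out; weight (1/4)·0 = 0 each.
The weights sum to 1/6.
So P(the gold coin in box 1 | the host opened box 2 and box 3) = (1/12) / (1/6) = 1/2.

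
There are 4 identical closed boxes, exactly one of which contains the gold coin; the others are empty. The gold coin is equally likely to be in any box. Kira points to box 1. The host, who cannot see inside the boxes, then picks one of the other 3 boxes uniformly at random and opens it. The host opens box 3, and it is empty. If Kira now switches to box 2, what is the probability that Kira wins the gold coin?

Consider each possible location of the gold coin in turn.
If it is in any of boxes 1, 2, and 4 (prior 1/4 each): the host picks box 3 with probability 1/3 regardless, and it is not the prize; weight (1/4)·(1/3) = 1/12 each.
If it is in box 3 (prior 1/4): the host opened box 3, so this case is ruled out; weight (1/4)·0 = 0.
The weights sum to 1/4.
So P(the gold coin in box 2 | the host opened box 3) = (1/12) / (1/4) = 1/3.

1/3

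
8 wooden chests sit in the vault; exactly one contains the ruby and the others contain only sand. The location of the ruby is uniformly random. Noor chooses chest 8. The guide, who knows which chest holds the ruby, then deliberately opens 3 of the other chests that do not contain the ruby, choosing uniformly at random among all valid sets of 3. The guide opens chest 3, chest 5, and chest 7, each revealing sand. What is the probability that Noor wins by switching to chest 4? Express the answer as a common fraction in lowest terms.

7/32

Apply Bayes' rule, conditioning on where the ruby actually is.
If it is in any of chests 1, 2, 4, and 6 (prior 1/8 each): the guide has 20 equally likely choices, so probability 1/20; weight (1/8)·(1/20) = 1/160 each.
If it is in any of chests 3, 5, and 7 (prior 1/8 each): that chest was opened and seen not to hold the prize — ruled out; weight (1/8)·0 = 0 each.
If it is in chest 8 (prior 1/8): the guide has 35 equally likely choices, so probability 1/35; weight (1/8)·(1/35) = 1/280.
The weights sum to 1/35.
So P(the ruby in chest 4 | the guide opened chest 3, chest 5, and chest 7) = (1/160) / (1/35) = 7/32.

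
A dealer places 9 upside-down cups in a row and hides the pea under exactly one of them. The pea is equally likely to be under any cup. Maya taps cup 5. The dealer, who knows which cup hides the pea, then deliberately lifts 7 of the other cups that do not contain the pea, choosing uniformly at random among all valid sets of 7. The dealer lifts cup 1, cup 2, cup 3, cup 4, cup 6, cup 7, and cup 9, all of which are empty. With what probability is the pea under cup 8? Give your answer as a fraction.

8/9

Condition on the true location of the pea.
If it is under any of cups 1, 2, 3, 4, 6, 7, and 9 (prior 1/9 each): that cup was opened and seen not to hold the prize — ruled out; weight (1/9)·0 = 0 each.
If it is under cup 5 (prior 1/9): the dealer has 8 equally likely choices, so probability 1/8; weight (1/9)·(1/8) = 1/72.
If it is under cup 8 (prior 1/9): the dealer has no choice, probability 1; weight (1/9)·1 = 1/9.
The weights sum to 1/8.
So P(the pea under cup 8 | the dealer opened cup 1, cup 2, cup 3, cup 4, cup 6, cup 7, and cup 9) = (1/9) / (1/8) = 8/9.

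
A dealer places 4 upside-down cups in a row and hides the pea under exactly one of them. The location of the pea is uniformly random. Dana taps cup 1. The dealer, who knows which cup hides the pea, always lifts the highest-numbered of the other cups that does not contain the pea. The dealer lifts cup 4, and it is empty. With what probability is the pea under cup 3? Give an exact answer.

Condition on the true location of the pea.
If it is under any of cups 1, 2, and 3 (prior 1/4 each): cup 4 is the highest-numbered option available, probability 1; weight (1/4)·1 = 1/4 each.
If it is under cup 4 (prior 1/4): the dealer opened cup 4, so this case is ruled out; weight (1/4)·0 = 0.
The weights sum to 3/4.
So P(the pea under cup 3 | the dealer opened cup 4) = (1/4) / (3/4) = 1/3.

1/3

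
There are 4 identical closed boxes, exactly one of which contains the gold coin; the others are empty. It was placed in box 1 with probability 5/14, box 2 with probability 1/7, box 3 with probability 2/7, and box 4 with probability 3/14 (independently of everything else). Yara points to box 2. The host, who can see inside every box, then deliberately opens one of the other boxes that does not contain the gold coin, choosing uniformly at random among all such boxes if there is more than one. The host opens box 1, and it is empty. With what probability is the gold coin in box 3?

12/25

Consider each possible location of the gold coin in turn.
If it is in box 1 (prior 5/14): the host opened box 1, so this case is ruled out; weight (5/14)·0 = 0.
If it is in box 2 (prior 1/7): the host has 3 equally likely choices, so probability 1/3; weight (1/7)·(1/3) = 1/21.
If it is in box 3 (prior 2/7): the host has 2 equally likely choices, so probability 1/2; weight (2/7)·(1/2) = 1/7.
If it is in box 4 (prior 3/14): the host has 2 equally likely choices, so probability 1/2; weight (3/14)·(1/2) = 3/28.
The weights sum to 25/84.
So P(the gold coin in box 3 | the host opened box 1) = (1/7) / (25/84) = 12/25.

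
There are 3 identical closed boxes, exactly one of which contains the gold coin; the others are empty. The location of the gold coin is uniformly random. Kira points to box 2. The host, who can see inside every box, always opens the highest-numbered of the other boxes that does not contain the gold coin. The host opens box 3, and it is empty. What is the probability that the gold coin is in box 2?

1/2

Condition on the true location of the gold coin.
If it is in either of boxes 1 and 2 (prior 1/3 each): box 3 is the highest-numbered option available, probability 1; weight (1/3)·1 = 1/3 each.
If it is in box 3 (prior 1/3): the host opened box 3, so this case is ruled out; weight (1/3)·0 = 0.
The weights sum to 2/3.
So P(the gold coin in box 2 | the host opened box 3) = (1/3) / (2/3) = 1/2.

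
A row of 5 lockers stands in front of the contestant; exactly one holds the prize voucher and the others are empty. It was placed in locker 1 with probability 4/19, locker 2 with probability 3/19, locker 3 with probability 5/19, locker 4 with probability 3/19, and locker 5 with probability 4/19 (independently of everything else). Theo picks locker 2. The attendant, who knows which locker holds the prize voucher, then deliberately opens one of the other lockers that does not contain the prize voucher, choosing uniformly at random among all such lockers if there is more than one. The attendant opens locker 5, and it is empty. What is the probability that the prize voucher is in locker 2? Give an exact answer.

3/19

Apply Bayes' rule, conditioning on where the prize voucher actually is.
If it is in locker 1 (prior 4/19): the attendant has 3 equally likely choices, so probability 1/3; weight (4/19)·(1/3) = 4/57.
If it is in locker 2 (prior 3/19): the attendant has 4 equally likely choices, so probability 1/4; weight (3/19)·(1/4) = 3/76.
If it is in locker 3 (prior 5/19): the attendant has 3 equally likely choices, so probability 1/3; weight (5/19)·(1/3) = 5/57.
If it is in locker 4 (prior 3/19): the attendant has 3 equally likely choices, so probability 1/3; weight (3/19)·(1/3) = 1/19.
If it is in locker 5 (prior 4/19): the attendant opened locker 5, so this case is ruled out; weight (4/19)·0 = 0.
The weights sum to 1/4.
So P(the prize voucher in locker 2 | the attendant opened locker 5) = (3/76) / (1/4) = 3/19.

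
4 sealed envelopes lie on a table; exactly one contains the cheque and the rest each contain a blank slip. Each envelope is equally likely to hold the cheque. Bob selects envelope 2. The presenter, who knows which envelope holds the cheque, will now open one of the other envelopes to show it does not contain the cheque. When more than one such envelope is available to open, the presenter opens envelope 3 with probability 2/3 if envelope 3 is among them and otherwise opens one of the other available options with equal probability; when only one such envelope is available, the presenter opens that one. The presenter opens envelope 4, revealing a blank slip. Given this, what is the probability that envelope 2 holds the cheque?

Condition on the true location of the cheque.
If it is in envelope 1 (prior 1/4): envelope 3 is available but not opened, probability 1/3; weight (1/4)·(1/3) = 1/12.
If it is in envelope 2 (prior 1/4): envelope 3 is available but not opened; envelope 4 gets probability (1 − 2/3)/2 = 1/6; weight (1/4)·(1/6) = 1/24.
If it is in envelope 3 (prior 1/4): envelope 3 holds the prize so is unavailable; the presenter chooses uniformly among the 2 others, probability 1/2; weight (1/4)·(1/2) = 1/8.
If it is in envelope 4 (prior 1/4): the presenter opened envelope 4, so this case is ruled out; weight (1/4)·0 = 0.
The weights sum to 1/4.
So P(the cheque in envelope 2 | the presenter opened envelope 4) = (1/24) / (1/4) = 1/6.

1/6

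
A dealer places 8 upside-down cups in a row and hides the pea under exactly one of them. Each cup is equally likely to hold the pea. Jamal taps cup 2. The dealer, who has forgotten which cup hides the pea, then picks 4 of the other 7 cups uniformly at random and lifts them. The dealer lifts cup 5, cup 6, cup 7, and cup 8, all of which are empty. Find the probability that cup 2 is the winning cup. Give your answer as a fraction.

1/4

Consider each possible location of the pea in turn.
If it is under any of cups 1, 2, 3, and 4 (prior 1/8 each): the dealer picks exactly this set with probability 1/35 regardless, and none is the prize; weight (1/8)·(1/35) = 1/280 each.
If it is under any of cups 5, 6, 7, and 8 (prior 1/8 each): that cup was opened and seen not to hold the prize — ruled out; weight (1/8)·0 = 0 each.
The weights sum to 1/70.
So P(the pea under cup 2 | the dealer opened cup 5, cup 6, cup 7, and cup 8) = (1/280) / (1/70) = 1/4.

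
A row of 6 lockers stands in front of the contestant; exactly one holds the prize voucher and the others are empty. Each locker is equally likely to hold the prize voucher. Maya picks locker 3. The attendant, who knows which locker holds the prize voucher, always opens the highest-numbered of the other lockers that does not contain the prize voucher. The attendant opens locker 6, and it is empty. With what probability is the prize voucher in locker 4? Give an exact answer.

Condition on the true location of the prize voucher.
If it is in any of lockers 1, 2, 3, 4, and 5 (prior 1/6 each): locker 6 is the highest-numbered option available, probability 1; weight (1/6)·1 = 1/6 each.
If it is in locker 6 (prior 1/6): the attendant opened locker 6, so this case is ruled out; weight (1/6)·0 = 0.
The weights sum to 5/6.
So P(the prize voucher in locker 4 | the attendant opened locker 6) = (1/6) / (5/6) = 1/5.

1/5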